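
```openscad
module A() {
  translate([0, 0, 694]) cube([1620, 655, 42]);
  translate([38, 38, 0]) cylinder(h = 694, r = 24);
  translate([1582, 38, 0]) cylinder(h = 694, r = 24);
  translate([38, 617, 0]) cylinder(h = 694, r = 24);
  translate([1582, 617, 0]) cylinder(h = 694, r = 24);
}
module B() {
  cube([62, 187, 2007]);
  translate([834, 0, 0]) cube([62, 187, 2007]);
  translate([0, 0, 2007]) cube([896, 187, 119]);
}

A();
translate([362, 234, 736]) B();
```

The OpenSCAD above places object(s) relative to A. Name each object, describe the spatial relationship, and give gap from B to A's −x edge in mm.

A is a table. B is a door frame. The door frame is on top of the table, centred. The gap from the door frame to the table's −x edge is 362 mm.

The door frame's min-x is at 362; the table's min-x is 0; gap = 362 mm.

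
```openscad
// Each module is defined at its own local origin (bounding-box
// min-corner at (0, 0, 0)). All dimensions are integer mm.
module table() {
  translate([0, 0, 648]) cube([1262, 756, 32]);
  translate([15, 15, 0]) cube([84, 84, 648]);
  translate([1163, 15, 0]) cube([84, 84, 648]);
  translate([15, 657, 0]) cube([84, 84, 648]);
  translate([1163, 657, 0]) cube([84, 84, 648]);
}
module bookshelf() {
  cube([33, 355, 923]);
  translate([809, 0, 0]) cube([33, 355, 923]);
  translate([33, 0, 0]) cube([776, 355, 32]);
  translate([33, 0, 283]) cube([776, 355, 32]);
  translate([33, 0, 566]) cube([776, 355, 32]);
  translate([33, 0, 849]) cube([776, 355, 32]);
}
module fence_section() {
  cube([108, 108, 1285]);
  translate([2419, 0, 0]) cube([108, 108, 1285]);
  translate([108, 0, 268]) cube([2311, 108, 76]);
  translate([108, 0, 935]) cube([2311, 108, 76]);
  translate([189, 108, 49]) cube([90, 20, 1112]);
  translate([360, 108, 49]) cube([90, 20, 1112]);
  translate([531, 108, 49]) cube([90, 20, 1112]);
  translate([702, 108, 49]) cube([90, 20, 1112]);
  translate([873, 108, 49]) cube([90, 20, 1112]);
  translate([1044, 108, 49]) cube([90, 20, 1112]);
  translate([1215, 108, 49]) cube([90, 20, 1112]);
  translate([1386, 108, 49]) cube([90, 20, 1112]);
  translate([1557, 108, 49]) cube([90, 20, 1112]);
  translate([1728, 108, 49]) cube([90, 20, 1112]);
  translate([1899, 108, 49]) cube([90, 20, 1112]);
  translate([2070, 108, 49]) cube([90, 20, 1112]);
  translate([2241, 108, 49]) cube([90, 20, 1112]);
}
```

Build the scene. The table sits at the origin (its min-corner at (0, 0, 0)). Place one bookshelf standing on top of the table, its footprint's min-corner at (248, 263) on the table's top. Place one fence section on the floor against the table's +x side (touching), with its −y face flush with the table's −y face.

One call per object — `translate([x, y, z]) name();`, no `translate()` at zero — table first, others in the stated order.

table();
translate([248, 263, 680]) bookshelf();
translate([1262, 0, 0]) fence_section();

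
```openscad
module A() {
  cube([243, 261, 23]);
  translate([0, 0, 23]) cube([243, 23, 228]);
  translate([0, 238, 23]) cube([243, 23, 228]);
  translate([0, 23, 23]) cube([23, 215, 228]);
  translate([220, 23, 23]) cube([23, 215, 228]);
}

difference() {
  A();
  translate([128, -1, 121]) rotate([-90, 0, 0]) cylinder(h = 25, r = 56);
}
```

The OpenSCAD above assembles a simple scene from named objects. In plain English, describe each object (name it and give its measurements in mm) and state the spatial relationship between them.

A is an open storage box with external size 243×261×251 mm and wall thickness 23 mm (the base is also 23 mm thick). The base covers the whole footprint; the four walls stand on the base, with the y-facing walls full-width and the x-facing walls fitting between their inner faces.

The open box has a circular hole of radius 56 mm through its front wall, centred at (x = 128, z = 121).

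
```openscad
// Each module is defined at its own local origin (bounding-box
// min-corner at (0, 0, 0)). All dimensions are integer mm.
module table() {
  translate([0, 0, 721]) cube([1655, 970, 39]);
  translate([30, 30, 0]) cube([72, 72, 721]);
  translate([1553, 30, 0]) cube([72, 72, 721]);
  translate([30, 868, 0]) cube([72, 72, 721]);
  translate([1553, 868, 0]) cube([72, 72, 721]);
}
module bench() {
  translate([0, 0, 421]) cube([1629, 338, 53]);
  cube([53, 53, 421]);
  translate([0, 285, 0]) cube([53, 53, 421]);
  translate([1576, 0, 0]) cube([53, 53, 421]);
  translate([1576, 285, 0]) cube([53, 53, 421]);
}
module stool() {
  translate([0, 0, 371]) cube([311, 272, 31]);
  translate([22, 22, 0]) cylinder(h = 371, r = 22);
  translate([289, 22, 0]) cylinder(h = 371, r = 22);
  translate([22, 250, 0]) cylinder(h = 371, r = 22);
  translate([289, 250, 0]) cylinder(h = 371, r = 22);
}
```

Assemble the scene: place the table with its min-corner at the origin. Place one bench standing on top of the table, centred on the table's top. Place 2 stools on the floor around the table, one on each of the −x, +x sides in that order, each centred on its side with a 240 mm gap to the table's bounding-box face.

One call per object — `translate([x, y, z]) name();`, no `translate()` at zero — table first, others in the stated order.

table();
translate([13, 316, 760]) bench();
translate([-551, 349, 0]) stool();
translate([1895, 349, 0]) stool();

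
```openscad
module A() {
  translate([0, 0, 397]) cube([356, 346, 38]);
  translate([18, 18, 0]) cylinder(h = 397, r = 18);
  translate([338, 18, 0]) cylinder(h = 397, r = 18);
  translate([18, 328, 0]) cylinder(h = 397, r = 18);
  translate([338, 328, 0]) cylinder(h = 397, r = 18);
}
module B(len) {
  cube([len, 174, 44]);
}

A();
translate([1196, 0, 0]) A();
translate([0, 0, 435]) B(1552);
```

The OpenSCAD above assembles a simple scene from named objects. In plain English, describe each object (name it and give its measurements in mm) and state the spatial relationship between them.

A is a four-legged stool. The seat is a 356×346×38 mm slab whose top surface is at z = 435 mm; four round legs, each 36 mm in diameter, run from the floor (z = 0) to the underside of the seat, each leg's axis is inset half a diameter from the nearest pair of seat edges (so the leg's bounding box is flush with the corner).

B is a rectangular beam 1552 mm long (x), 174 mm deep (y), 44 mm thick (z).

The beam spans the tops of two stools placed 840 mm apart, resting at z = 435 mm.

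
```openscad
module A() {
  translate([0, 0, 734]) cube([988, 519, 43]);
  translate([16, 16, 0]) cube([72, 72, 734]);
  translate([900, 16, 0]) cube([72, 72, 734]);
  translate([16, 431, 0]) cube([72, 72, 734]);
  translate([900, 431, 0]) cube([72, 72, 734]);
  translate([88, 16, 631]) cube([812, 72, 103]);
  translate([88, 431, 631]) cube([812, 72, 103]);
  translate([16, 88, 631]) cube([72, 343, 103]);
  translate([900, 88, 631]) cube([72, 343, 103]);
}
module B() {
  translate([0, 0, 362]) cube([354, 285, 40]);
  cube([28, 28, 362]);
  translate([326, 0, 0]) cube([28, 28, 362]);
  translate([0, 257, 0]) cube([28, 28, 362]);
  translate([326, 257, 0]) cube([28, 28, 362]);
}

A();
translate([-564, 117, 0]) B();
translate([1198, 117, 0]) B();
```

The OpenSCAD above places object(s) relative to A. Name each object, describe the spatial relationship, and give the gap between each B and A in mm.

A is a table. B is a stool. Two stools sit around the table at the −x, +x sides. The gap between each stool and the table is 210 mm.

Each stool's nearest face is 210 mm from the table's bounding box.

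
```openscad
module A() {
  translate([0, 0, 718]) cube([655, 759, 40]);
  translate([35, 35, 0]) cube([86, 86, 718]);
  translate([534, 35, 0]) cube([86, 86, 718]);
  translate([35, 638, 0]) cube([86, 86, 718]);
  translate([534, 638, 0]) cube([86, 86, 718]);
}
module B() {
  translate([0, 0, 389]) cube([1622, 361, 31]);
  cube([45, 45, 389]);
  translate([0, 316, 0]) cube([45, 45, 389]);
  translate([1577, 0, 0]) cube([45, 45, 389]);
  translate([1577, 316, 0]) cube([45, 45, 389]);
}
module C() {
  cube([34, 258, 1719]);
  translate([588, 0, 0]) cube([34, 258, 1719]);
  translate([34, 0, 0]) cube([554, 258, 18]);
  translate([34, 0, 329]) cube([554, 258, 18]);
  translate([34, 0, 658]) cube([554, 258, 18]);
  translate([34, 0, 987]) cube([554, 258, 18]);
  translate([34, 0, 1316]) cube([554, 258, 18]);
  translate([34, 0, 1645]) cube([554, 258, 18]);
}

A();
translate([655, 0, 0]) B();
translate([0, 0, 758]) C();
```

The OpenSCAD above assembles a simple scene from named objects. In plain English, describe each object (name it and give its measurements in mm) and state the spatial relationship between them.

A is a table: top 655 mm (x) × 759 mm (y), 40 mm thick, upper face at z = 758 mm, on four 86×86 mm square legs, each inset 35 mm from the nearest pair of top edges, running from z = 0 to the bottom of the top.

B is a long wooden bench with a 1622 mm (x) × 361 mm (y) seat, 31 mm thick, its top surface 420 mm above the floor. Four 45 mm square legs at the seat corners, flush with the edges, run from z = 0 to the seat underside.

C is an open bookshelf. Two side panels, each 34 mm thick, 258 mm deep and 1719 mm tall, stand 622 mm apart (outside-to-outside). Between them sit 6 shelves, each 18 mm thick and 258 mm deep, spanning the full gap between the sides. The bottom shelf rests on the floor (its underside at z = 0) and the clear gap between one shelf's top and the next shelf's underside is 311 mm.

The bench is against the table's +x side, with their −y faces flush. The bookshelf is on top of the table.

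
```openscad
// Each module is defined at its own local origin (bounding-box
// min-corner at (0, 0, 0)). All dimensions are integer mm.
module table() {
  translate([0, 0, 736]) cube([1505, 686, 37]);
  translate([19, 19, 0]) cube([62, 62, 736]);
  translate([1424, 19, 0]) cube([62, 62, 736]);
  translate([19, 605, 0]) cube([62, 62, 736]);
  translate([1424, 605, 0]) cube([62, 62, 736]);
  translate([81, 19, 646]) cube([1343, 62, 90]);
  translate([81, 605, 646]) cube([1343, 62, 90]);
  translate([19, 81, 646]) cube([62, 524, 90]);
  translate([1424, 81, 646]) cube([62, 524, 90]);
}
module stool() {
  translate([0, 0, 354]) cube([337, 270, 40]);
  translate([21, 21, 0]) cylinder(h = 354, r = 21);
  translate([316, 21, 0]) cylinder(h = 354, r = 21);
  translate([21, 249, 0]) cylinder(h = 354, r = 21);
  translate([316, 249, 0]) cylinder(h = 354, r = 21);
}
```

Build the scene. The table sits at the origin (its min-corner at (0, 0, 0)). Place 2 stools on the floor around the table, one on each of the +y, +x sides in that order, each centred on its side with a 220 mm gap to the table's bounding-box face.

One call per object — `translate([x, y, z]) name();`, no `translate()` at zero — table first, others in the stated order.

table();
translate([584, 906, 0]) stool();
translate([1725, 208, 0]) stool();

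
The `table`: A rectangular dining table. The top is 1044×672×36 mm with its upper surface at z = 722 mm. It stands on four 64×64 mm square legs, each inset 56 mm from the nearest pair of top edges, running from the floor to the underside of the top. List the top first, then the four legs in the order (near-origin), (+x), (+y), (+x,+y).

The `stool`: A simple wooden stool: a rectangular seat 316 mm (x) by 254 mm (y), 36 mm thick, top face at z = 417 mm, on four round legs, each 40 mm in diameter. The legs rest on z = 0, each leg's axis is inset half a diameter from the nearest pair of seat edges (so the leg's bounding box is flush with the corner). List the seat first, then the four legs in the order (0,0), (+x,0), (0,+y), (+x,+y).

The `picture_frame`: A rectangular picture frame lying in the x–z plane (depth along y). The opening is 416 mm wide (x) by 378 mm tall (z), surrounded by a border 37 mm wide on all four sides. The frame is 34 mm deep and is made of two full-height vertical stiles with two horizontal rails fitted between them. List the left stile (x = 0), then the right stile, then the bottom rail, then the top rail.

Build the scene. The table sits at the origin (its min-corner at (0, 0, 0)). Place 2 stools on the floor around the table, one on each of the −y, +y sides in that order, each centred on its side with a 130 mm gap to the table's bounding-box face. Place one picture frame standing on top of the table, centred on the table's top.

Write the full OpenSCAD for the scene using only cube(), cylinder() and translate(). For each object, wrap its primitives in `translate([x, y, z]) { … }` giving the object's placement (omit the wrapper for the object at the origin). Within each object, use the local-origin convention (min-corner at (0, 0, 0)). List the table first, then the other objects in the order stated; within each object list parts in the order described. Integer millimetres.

translate([0, 0, 686]) cube([1044, 672, 36]);
translate([56, 56, 0]) cube([64, 64, 686]);
translate([924, 56, 0]) cube([64, 64, 686]);
translate([56, 552, 0]) cube([64, 64, 686]);
translate([924, 552, 0]) cube([64, 64, 686]);
translate([364, -384, 0]) {
  translate([0, 0, 381]) cube([316, 254, 36]);
  translate([20, 20, 0]) cylinder(h = 381, r = 20);
  translate([296, 20, 0]) cylinder(h = 381, r = 20);
  translate([20, 234, 0]) cylinder(h = 381, r = 20);
  translate([296, 234, 0]) cylinder(h = 381, r = 20);
}
translate([364, 802, 0]) {
  translate([0, 0, 381]) cube([316, 254, 36]);
  translate([20, 20, 0]) cylinder(h = 381, r = 20);
  translate([296, 20, 0]) cylinder(h = 381, r = 20);
  translate([20, 234, 0]) cylinder(h = 381, r = 20);
  translate([296, 234, 0]) cylinder(h = 381, r = 20);
}
translate([277, 319, 722]) {
  cube([37, 34, 452]);
  translate([453, 0, 0]) cube([37, 34, 452]);
  translate([37, 0, 0]) cube([416, 34, 37]);
  translate([37, 0, 415]) cube([416, 34, 37]);
}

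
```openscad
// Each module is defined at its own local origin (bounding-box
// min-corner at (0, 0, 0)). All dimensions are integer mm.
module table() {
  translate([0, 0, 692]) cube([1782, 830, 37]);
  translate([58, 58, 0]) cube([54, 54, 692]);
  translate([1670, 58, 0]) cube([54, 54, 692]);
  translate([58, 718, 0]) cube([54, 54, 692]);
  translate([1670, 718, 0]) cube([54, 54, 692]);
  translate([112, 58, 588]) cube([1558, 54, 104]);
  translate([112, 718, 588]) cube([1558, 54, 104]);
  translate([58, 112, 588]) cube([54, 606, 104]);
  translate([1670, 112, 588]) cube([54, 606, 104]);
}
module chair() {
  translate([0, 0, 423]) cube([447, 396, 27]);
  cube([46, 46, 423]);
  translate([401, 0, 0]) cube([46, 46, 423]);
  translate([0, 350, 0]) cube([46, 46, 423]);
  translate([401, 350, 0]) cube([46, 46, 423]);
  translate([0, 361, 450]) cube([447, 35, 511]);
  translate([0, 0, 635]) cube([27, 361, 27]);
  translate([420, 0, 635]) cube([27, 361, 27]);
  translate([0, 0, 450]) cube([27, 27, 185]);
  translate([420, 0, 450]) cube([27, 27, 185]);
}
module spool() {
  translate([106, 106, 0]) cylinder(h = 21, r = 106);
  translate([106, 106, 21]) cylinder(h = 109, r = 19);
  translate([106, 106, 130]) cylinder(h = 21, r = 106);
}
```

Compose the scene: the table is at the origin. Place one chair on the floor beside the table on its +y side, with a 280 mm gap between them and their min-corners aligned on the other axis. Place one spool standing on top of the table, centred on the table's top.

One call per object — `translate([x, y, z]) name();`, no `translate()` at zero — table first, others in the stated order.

table();
translate([0, 1110, 0]) chair();
translate([785, 309, 729]) spool();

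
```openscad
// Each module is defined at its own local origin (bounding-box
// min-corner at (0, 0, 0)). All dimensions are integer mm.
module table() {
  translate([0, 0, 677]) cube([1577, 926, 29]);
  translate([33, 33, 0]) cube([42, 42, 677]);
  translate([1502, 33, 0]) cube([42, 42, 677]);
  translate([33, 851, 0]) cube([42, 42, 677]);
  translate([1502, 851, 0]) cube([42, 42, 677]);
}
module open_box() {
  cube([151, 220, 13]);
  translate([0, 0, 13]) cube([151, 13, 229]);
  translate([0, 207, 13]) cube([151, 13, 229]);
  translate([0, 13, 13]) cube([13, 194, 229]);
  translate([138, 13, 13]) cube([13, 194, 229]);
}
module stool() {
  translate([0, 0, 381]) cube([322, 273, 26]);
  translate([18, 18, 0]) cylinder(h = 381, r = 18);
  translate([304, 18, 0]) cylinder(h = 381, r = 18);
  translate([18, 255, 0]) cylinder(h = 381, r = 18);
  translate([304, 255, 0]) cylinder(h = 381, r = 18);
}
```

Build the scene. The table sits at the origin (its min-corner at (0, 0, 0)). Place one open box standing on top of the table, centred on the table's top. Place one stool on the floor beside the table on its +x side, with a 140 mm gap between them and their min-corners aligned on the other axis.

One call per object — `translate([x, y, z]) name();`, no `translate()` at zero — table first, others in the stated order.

table();
translate([713, 353, 706]) open_box();
translate([1717, 0, 0]) stool();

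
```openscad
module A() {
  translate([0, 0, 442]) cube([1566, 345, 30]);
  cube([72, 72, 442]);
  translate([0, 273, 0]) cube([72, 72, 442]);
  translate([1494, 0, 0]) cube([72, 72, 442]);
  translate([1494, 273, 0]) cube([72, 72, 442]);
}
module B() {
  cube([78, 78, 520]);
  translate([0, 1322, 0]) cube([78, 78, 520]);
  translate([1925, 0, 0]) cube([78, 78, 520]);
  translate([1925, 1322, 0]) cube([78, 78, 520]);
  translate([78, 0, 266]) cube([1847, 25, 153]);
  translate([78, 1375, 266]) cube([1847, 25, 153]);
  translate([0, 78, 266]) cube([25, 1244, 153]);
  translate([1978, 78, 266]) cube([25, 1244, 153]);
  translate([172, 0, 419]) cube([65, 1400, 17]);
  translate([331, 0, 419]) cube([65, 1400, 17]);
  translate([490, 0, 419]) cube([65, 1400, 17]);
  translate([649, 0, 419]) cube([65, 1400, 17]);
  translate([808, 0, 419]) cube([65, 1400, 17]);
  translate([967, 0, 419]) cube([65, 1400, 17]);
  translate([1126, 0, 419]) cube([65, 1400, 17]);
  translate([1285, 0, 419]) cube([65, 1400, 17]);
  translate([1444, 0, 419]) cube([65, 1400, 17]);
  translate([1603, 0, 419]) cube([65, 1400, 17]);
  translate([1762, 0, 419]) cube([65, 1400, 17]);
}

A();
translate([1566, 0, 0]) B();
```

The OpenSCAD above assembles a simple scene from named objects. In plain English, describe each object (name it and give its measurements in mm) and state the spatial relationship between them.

A is a bench: a 1566×345 mm seat slab, 30 mm thick, top at z = 472 mm, on four 72×72 mm square legs flush with the seat corners and standing on z = 0.

B is a bed frame 2003 mm long (x) by 1400 mm wide (y). Four 78×78 mm corner posts, 520 mm tall, at the corners of the footprint. Four rails of 25 mm thickness and 153 mm height run between adjacent posts with their undersides at z = 266 mm, their outer faces flush with the outside of the frame (the two x-running rails run between the posts' inner faces; the two y-running rails run between the posts' inner faces). 11 slats, each 65 mm wide (x) and 17 mm thick, lie across the top of the two x-running rails, running the full 1400 mm width of the frame in y; the slats are evenly spaced along x between the inner faces of the end posts with equal gaps (rounded down to the nearest mm) at the −x end and between each pair — any rounding remainder accumulates at the +x end.

The bed frame is against the bench's +x side, with their −y faces flush.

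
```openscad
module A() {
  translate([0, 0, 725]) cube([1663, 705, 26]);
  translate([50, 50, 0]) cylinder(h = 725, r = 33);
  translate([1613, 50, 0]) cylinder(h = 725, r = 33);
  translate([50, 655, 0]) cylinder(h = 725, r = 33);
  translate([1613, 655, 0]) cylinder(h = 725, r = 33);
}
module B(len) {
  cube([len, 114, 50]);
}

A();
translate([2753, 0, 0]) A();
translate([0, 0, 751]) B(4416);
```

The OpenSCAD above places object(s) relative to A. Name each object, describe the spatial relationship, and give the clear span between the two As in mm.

Second table starts at x = 2753; first ends at x = 1663; clear span = 2753 − 1663 = 1090 mm.

A is a table. B is a beam. A beam spans the tops of two tables. The clear span between the two tables is 1090 mm.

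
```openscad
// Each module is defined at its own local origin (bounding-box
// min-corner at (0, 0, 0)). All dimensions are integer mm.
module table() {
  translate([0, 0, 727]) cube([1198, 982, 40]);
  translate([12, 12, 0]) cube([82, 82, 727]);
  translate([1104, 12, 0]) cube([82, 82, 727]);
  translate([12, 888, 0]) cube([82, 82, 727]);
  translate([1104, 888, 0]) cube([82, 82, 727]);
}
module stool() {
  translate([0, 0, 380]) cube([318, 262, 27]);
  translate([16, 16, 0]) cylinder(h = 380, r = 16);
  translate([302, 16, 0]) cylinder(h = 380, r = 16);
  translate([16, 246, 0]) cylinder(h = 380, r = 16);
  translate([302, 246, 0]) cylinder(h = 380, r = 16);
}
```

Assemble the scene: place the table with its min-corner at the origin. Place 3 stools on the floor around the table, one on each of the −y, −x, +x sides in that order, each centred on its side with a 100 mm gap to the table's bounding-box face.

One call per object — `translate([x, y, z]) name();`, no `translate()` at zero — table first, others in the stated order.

table();
translate([440, -362, 0]) stool();
translate([-418, 360, 0]) stool();
translate([1298, 360, 0]) stool();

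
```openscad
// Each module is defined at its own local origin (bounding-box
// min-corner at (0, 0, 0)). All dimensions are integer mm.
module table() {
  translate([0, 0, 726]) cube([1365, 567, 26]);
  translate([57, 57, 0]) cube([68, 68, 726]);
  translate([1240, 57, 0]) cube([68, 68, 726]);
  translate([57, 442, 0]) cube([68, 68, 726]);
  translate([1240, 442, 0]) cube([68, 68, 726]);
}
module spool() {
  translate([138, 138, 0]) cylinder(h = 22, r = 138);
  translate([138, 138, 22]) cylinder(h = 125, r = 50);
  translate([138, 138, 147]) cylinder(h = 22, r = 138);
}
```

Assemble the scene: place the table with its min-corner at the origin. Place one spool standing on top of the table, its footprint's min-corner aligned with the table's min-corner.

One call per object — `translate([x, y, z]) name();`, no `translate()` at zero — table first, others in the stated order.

table();
translate([0, 0, 752]) spool();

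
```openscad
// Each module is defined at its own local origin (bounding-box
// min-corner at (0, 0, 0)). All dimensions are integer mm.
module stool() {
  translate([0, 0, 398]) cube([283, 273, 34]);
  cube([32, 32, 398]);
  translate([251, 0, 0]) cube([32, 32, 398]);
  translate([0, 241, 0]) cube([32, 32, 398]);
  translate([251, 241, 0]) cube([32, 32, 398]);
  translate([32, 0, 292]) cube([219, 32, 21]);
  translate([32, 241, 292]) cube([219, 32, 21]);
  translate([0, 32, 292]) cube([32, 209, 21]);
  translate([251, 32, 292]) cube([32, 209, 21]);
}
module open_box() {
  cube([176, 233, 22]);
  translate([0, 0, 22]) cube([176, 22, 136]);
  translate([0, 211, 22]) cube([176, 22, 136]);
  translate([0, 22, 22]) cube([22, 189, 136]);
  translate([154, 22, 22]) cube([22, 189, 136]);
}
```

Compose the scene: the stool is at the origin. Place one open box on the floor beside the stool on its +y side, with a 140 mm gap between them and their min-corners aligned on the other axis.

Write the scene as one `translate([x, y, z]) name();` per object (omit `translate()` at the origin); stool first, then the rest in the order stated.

stool();
translate([0, 413, 0]) open_box();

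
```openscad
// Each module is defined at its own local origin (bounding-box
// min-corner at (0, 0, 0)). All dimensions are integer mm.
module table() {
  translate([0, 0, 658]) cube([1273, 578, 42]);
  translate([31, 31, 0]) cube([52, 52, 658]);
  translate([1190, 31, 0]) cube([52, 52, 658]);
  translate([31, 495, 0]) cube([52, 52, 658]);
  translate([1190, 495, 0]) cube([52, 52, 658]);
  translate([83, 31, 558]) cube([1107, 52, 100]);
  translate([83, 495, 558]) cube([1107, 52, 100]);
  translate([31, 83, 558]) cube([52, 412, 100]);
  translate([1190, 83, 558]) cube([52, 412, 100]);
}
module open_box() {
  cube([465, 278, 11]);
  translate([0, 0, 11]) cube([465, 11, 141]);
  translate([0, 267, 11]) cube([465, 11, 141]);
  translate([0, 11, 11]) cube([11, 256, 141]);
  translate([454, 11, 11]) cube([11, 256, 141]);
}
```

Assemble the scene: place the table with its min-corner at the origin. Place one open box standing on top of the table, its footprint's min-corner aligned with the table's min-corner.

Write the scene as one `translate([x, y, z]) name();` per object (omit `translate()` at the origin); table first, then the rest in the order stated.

table();
translate([0, 0, 700]) open_box();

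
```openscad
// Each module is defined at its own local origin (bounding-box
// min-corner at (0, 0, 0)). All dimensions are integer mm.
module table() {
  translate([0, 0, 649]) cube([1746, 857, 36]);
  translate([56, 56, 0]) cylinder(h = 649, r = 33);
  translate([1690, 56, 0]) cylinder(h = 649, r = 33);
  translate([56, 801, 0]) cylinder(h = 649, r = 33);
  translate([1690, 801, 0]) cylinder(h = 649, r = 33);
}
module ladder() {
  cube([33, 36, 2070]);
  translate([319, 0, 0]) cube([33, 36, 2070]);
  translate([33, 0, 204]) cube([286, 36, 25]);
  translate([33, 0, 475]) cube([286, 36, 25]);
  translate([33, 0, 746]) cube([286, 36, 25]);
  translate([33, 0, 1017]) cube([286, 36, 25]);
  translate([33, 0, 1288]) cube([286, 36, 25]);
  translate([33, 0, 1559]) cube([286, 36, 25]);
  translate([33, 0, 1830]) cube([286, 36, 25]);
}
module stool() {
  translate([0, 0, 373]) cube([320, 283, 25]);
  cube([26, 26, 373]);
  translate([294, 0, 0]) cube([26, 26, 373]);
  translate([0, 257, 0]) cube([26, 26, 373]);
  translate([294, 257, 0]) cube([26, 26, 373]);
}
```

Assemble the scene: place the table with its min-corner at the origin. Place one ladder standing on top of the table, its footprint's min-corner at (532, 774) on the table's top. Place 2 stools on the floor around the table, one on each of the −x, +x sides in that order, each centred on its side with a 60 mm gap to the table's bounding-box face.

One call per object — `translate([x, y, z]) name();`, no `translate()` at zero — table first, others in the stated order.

table();
translate([532, 774, 685]) ladder();
translate([-380, 287, 0]) stool();
translate([1806, 287, 0]) stool();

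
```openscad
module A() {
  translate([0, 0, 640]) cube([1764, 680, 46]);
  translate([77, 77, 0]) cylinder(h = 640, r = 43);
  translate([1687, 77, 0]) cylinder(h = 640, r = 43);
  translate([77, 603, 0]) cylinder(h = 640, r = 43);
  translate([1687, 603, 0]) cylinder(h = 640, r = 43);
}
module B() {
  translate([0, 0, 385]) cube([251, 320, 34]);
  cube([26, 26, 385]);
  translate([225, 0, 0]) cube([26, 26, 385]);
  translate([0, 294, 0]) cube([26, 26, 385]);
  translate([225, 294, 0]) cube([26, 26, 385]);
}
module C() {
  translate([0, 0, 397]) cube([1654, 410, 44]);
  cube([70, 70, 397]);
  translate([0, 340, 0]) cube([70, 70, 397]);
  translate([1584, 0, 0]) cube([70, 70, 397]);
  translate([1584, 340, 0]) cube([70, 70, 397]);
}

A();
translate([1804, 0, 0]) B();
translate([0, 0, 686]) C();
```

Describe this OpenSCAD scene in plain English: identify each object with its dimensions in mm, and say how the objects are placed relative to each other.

A is a table: top 1764 mm (x) × 680 mm (y), 46 mm thick, upper face at z = 686 mm, on four round legs of 86 mm diameter, each leg's bounding box inset 34 mm from the nearest pair of top edges, running from z = 0 to the bottom of the top.

B is a simple wooden stool: a rectangular seat 251 mm (x) by 320 mm (y), 34 mm thick, top face at z = 419 mm, on four square legs, each 26×26 mm in cross-section. The legs rest on z = 0, each flush with a corner of the seat.

C is a bench: a 1654×410 mm seat slab, 44 mm thick, top at z = 441 mm, on four 70×70 mm square legs flush with the seat corners and standing on z = 0.

The stool is on the floor beside the table on its +x side. The bench is on top of the table.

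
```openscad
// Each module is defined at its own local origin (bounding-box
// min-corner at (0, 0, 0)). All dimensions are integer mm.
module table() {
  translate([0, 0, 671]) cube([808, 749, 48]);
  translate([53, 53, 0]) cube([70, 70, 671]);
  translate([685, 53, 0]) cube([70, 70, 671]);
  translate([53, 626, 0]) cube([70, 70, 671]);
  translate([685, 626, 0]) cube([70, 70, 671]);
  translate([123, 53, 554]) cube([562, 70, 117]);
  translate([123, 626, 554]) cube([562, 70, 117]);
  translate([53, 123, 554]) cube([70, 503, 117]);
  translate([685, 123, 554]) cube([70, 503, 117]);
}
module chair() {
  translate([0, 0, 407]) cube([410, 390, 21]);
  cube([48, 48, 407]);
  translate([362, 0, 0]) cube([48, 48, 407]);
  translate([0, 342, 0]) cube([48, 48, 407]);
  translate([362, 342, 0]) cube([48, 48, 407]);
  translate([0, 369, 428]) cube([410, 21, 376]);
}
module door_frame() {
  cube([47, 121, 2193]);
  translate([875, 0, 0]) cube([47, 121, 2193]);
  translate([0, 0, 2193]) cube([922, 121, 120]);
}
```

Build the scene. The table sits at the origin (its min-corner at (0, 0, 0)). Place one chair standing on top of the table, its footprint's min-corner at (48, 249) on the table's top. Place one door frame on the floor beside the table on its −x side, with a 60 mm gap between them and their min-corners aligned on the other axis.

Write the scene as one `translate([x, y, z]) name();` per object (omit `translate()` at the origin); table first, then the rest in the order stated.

table();
translate([48, 249, 719]) chair();
translate([-982, 0, 0]) door_frame();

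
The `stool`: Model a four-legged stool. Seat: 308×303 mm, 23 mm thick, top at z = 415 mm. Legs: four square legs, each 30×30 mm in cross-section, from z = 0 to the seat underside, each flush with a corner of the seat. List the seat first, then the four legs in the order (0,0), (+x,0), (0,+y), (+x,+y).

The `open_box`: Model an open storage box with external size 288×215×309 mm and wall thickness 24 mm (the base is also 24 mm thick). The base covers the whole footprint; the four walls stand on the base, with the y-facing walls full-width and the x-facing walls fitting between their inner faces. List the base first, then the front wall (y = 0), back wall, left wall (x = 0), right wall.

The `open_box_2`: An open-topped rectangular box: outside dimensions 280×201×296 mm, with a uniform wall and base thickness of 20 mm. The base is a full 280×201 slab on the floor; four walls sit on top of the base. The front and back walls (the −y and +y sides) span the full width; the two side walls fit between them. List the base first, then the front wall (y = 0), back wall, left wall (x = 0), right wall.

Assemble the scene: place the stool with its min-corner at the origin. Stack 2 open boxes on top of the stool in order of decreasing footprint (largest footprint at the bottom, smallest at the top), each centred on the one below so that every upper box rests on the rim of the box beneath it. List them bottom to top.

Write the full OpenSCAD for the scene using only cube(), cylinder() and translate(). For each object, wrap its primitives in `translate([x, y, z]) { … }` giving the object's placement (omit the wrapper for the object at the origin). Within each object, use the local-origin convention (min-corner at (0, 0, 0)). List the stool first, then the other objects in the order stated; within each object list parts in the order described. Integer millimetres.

translate([0, 0, 392]) cube([308, 303, 23]);
cube([30, 30, 392]);
translate([278, 0, 0]) cube([30, 30, 392]);
translate([0, 273, 0]) cube([30, 30, 392]);
translate([278, 273, 0]) cube([30, 30, 392]);
translate([10, 44, 415]) {
  cube([288, 215, 24]);
  translate([0, 0, 24]) cube([288, 24, 285]);
  translate([0, 191, 24]) cube([288, 24, 285]);
  translate([0, 24, 24]) cube([24, 167, 285]);
  translate([264, 24, 24]) cube([24, 167, 285]);
}
translate([14, 51, 724]) {
  cube([280, 201, 20]);
  translate([0, 0, 20]) cube([280, 20, 276]);
  translate([0, 181, 20]) cube([280, 20, 276]);
  translate([0, 20, 20]) cube([20, 161, 276]);
  translate([260, 20, 20]) cube([20, 161, 276]);
}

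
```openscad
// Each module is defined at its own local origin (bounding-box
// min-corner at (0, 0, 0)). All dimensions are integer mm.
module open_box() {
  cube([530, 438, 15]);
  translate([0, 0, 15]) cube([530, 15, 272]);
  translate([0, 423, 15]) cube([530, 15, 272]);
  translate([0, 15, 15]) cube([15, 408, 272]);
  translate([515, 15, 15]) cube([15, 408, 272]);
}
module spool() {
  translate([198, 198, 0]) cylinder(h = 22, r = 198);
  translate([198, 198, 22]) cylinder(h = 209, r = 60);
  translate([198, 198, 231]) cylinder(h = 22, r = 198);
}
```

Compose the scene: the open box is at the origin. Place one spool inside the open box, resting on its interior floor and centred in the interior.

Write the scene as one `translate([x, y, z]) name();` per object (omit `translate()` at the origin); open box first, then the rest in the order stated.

open_box();
translate([67, 21, 15]) spool();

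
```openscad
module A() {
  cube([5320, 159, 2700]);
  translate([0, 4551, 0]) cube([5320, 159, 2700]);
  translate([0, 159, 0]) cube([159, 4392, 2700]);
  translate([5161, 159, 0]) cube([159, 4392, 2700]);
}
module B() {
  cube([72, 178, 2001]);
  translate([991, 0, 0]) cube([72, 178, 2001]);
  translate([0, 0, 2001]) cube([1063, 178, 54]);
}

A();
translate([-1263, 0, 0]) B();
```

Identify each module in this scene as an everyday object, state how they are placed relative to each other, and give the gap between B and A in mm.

The door frame's nearest face is 200 mm from the house frame's −x face.

A is a house frame. B is a door frame. The door frame is on the floor beside the house frame on its −x side. The gap between the door frame and the house frame is 200 mm.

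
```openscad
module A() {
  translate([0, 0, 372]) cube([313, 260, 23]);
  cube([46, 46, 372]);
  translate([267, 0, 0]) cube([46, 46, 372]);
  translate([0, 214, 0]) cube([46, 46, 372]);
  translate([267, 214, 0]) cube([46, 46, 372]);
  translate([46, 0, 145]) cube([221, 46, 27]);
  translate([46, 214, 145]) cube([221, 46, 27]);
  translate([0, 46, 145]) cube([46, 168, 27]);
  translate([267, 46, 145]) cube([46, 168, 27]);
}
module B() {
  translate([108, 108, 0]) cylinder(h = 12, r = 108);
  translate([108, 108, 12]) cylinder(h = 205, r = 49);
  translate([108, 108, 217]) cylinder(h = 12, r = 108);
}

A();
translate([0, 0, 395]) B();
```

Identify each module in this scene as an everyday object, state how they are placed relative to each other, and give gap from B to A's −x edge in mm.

The spool's min-x is at 0; the stool's min-x is 0; gap = 0 mm.

A is a stool. B is a spool. The spool is on top of the stool. The gap from the spool to the stool's −x edge is 0 mm.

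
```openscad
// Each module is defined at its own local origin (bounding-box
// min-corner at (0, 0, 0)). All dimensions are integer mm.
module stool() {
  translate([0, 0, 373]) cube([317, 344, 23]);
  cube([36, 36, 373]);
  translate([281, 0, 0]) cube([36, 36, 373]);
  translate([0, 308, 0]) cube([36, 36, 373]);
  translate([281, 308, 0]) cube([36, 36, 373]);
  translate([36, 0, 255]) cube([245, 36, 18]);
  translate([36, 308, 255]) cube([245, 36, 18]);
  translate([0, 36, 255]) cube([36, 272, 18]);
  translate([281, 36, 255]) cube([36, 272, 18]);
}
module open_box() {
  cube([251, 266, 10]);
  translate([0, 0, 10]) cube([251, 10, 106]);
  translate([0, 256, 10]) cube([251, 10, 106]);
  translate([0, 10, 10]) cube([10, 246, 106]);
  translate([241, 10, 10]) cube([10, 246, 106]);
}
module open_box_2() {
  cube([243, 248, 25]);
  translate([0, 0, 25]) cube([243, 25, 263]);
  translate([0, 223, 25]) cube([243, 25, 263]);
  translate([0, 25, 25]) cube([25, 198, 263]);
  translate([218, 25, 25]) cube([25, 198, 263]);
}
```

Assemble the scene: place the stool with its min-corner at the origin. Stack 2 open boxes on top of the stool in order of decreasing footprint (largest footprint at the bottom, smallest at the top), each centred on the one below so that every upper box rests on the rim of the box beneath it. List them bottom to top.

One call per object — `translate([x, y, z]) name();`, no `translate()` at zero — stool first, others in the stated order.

stool();
translate([33, 39, 396]) open_box();
translate([37, 48, 512]) open_box_2();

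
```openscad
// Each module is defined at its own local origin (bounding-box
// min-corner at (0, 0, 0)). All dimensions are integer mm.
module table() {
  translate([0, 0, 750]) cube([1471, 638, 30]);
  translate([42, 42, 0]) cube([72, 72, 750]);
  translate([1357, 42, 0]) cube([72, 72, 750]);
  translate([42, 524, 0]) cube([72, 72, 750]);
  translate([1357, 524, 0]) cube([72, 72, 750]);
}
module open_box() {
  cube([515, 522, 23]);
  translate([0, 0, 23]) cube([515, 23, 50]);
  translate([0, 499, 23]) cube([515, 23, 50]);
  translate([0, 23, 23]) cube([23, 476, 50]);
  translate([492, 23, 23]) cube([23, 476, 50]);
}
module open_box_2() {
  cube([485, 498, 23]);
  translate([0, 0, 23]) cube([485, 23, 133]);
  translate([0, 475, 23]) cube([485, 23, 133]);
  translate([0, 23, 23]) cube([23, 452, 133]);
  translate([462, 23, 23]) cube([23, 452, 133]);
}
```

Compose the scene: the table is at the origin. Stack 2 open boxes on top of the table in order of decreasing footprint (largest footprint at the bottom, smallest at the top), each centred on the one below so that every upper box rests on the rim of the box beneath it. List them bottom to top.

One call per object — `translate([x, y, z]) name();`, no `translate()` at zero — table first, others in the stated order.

table();
translate([478, 58, 780]) open_box();
translate([493, 70, 853]) open_box_2();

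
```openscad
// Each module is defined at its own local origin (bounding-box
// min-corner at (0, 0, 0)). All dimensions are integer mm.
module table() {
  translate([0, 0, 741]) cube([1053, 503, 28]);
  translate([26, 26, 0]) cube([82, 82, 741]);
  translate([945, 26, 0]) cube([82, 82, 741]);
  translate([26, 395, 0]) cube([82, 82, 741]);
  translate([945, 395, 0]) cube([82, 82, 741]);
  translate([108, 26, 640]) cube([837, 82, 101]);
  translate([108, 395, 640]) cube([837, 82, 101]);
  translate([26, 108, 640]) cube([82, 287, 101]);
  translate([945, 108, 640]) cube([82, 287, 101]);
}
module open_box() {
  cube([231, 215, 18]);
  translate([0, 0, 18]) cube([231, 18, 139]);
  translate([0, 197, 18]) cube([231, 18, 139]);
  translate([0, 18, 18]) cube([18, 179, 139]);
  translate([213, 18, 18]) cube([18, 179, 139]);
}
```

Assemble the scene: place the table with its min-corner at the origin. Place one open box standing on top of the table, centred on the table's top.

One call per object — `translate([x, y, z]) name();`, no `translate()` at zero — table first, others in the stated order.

table();
translate([411, 144, 769]) open_box();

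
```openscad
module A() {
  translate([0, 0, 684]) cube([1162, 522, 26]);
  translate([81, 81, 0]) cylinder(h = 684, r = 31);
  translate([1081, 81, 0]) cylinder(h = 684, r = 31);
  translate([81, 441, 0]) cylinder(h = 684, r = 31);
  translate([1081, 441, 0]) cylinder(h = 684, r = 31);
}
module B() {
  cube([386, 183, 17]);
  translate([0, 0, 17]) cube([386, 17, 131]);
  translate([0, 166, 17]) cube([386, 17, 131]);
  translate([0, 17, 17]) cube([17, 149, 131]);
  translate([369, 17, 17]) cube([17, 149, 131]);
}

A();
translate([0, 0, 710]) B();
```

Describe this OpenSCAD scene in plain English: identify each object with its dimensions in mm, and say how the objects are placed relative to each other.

A is a table with a 1162×522 mm rectangular top, 26 mm thick, top surface at z = 710 mm, supported by four round legs of 62 mm diameter, each leg's bounding box inset 50 mm from the nearest pair of top edges, running from the floor.

B is an open storage box with external size 386×183×148 mm and wall thickness 17 mm (the base is also 17 mm thick). The base covers the whole footprint; the four walls stand on the base, with the y-facing walls full-width and the x-facing walls fitting between their inner faces.

The open box is on top of the table.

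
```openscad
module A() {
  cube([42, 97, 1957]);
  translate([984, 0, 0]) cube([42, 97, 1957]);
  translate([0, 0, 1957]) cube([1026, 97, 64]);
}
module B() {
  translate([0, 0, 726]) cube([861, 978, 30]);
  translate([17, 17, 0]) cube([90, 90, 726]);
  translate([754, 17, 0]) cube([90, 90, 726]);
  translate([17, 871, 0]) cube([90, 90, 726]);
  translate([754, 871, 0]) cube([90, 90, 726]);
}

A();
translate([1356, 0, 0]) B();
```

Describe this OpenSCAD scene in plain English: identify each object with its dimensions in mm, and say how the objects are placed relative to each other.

A is a door frame. The clear opening is 942 mm wide and 1957 mm high. Two 42 mm wide jambs, 97 mm deep, stand either side of the opening from the floor to the top of the opening. A 64 mm thick head sits across the top of both jambs, spanning the full outside width of the frame.

B is a table: top 861 mm (x) × 978 mm (y), 30 mm thick, upper face at z = 756 mm, on four 90×90 mm square legs, each inset 17 mm from the nearest pair of top edges, running from z = 0 to the bottom of the top.

The table is on the floor beside the door frame on its +x side.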